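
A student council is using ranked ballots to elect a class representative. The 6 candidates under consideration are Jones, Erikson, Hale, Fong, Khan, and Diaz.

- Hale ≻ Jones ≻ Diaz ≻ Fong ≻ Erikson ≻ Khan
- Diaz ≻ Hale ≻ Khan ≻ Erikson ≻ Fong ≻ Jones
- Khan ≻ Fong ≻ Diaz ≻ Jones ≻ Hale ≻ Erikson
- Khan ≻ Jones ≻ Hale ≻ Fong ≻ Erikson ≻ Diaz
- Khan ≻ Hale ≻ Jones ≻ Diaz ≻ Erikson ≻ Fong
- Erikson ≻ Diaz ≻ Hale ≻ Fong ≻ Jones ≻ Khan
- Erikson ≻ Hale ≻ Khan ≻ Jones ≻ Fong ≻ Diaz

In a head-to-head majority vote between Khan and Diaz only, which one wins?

Khan

Ballots ranking Khan above Diaz: 4.
Ballots ranking Diaz above Khan: 3.
Khan wins the head-to-head, 4–3.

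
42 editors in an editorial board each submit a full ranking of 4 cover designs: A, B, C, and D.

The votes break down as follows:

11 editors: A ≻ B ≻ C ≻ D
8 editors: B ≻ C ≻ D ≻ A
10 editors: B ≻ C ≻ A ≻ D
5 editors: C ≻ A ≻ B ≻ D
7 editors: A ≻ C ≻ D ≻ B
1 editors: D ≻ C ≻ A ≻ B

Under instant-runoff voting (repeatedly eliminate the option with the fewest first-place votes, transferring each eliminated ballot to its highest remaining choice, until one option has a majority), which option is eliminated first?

Round 1: A 18, B 18, C 5, D 1. D has the fewest and is eliminated.
Round 2: A 18, B 18, C 6. C has the fewest and is eliminated.
Round 3: A 24, B 18. A has a majority.

D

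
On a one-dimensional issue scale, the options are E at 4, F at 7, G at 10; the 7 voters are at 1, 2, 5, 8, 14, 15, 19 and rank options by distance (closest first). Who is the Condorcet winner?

F

With single-peaked preferences on a line, the Condorcet winner is the candidate closest to the median voter.
The median voter (position 8) is closest to F at 7.
Check: F vs E — voters closer to F: 4 of 7.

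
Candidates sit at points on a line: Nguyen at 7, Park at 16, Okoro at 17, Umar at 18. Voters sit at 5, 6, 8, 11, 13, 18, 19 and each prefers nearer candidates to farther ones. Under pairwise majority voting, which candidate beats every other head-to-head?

With single-peaked preferences on a line, the Condorcet winner is the candidate closest to the median voter.
The median voter (position 11) is closest to Nguyen at 7.
Check: Nguyen vs Umar — voters closer to Nguyen: 4 of 7.

Nguyen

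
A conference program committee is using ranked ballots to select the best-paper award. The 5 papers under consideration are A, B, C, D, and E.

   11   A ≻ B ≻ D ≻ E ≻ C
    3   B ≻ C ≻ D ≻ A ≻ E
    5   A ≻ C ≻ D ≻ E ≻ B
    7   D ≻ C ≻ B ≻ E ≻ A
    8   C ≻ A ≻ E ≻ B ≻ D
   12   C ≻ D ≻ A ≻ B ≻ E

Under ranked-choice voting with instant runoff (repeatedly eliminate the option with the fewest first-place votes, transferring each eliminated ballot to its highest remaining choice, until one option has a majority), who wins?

Round 1: C 20, A 16, D 7, B 3, E 0. E has the fewest and is eliminated.
Round 2: C 20, A 16, D 7, B 3. B has the fewest and is eliminated.
Round 3: C 23, A 16, D 7. D has the fewest and is eliminated.
Round 4: C 30, A 16. C has a majority.

C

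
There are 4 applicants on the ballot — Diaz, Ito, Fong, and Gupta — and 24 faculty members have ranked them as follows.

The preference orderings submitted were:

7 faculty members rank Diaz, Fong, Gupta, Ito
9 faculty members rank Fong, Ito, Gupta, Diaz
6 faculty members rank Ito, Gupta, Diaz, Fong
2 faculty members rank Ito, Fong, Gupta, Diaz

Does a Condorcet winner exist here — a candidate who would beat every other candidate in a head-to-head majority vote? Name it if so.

None — there is no Condorcet winner

Head-to-head results (24 voters total):
Diaz vs Ito: Ito wins 17–7.
Diaz vs Fong: Diaz wins 13–11.
Diaz vs Gupta: Gupta wins 17–7.
Ito vs Fong: Fong wins 16–8.
Ito vs Gupta: Ito wins 17–7.
Fong vs Gupta: Fong wins 18–6.
No candidate beats all others: Diaz beats Fong beats Ito beats Diaz, a majority cycle.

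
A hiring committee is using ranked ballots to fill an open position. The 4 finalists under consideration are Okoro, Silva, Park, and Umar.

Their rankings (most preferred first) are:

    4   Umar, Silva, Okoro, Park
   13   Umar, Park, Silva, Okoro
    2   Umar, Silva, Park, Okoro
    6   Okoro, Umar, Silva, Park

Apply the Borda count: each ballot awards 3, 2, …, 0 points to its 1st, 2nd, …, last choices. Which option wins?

Borda scores:
  Okoro: 4·1 + 13·0 + 2·0 + 6·3 = 22
  Silva: 4·2 + 13·1 + 2·2 + 6·1 = 31
  Park: 4·0 + 13·2 + 2·1 + 6·0 = 28
  Umar: 4·3 + 13·3 + 2·3 + 6·2 = 69
Umar has the highest total.

Umar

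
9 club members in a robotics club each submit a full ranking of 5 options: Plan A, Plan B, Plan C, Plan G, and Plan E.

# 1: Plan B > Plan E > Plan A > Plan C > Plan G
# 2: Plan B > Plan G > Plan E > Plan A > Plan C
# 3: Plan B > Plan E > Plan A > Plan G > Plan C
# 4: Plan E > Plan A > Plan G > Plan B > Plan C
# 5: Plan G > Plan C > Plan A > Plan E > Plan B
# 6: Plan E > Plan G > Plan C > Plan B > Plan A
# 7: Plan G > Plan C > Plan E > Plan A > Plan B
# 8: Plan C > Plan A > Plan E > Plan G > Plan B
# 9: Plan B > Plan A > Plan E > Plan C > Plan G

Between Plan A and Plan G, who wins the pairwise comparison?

Plan A

Ballots ranking Plan A above Plan G: 5.
Ballots ranking Plan G above Plan A: 4.
Plan A wins the head-to-head, 5–4.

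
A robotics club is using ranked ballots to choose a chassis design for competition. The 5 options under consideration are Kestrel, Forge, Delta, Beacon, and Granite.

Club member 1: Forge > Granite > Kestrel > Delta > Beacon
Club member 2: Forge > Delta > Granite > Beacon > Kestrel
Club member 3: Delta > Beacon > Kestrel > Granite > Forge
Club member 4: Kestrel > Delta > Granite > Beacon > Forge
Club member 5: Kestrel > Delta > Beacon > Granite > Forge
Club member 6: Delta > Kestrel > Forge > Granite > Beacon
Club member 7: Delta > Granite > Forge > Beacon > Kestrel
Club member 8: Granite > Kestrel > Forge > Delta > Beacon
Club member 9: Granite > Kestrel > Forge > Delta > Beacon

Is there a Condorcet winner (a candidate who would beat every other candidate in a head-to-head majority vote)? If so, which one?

None — there is no Condorcet winner

Head-to-head results (9 voters total):
Kestrel vs Forge: Kestrel wins 6–3.
Kestrel vs Delta: Kestrel wins 5–4.
Kestrel vs Beacon: Kestrel wins 6–3.
Kestrel vs Granite: Granite wins 5–4.
Forge vs Delta: Delta wins 5–4.
Forge vs Beacon: Forge wins 6–3.
Forge vs Granite: Granite wins 6–3.
Delta vs Beacon: Delta wins 9–0.
Delta vs Granite: Delta wins 6–3.
Beacon vs Granite: Granite wins 7–2.
No candidate beats all others: Kestrel beats Delta beats Granite beats Kestrel, a majority cycle.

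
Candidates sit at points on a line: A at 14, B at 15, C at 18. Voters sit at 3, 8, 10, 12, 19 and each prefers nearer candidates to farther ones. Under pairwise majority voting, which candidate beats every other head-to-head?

With single-peaked preferences on a line, the Condorcet winner is the candidate closest to the median voter.
The median voter (position 10) is closest to A at 14.
Check: A vs C — voters closer to A: 4 of 5.

A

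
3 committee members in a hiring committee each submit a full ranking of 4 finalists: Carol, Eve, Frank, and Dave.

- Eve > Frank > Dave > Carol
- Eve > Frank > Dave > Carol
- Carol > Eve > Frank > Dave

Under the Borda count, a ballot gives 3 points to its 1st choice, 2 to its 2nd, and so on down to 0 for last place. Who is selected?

Eve

Borda scores:
  Carol: 0 + 0 + 3 = 3
  Eve: 3 + 3 + 2 = 8
  Frank: 2 + 2 + 1 = 5
  Dave: 1 + 1 + 0 = 2
Eve has the highest total.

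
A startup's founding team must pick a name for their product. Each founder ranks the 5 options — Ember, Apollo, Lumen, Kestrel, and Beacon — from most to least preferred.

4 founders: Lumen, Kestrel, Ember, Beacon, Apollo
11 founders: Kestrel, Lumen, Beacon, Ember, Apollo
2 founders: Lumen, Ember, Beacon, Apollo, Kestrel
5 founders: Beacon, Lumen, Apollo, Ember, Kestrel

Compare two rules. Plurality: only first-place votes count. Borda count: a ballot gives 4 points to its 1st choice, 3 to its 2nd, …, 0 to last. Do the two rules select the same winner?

No

Plurality first-place counts: Ember 0, Apollo 0, Lumen 6, Kestrel 11, Beacon 5 → Kestrel.
Borda totals: Ember 30, Apollo 12, Lumen 72, Kestrel 56, Beacon 50 → Lumen.
The two rules disagree: plurality picks Kestrel, Borda picks Lumen.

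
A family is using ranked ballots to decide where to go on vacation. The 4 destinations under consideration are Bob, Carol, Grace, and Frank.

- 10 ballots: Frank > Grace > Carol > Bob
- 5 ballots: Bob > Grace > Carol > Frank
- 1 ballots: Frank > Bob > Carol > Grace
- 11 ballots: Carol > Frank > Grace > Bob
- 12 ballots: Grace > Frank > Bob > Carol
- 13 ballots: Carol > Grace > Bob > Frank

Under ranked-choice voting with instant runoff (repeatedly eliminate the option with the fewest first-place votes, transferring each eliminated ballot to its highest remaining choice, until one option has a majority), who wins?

Round 1: Carol 24, Grace 12, Frank 11, Bob 5. Bob has the fewest and is eliminated.
Round 2: Carol 24, Grace 17, Frank 11. Frank has the fewest and is eliminated.
Round 3: Grace 27, Carol 25. Grace has a majority.

Grace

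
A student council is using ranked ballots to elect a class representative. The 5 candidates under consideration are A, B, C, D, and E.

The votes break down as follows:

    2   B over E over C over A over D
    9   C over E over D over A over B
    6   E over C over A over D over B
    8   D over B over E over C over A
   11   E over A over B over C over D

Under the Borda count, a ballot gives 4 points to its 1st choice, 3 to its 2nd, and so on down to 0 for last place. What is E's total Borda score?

Borda scores:
  A: 2·1 + 9·1 + 6·2 + 8·0 + 11·3 = 56
  B: 2·4 + 9·0 + 6·0 + 8·3 + 11·2 = 54
  C: 2·2 + 9·4 + 6·3 + 8·1 + 11·1 = 77
  D: 2·0 + 9·2 + 6·1 + 8·4 + 11·0 = 56
  E: 2·3 + 9·3 + 6·4 + 8·2 + 11·4 = 117

117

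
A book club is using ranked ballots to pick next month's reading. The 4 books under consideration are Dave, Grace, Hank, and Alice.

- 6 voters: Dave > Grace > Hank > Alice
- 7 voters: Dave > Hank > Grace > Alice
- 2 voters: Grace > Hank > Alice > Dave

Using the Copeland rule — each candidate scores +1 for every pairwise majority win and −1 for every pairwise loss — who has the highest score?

Pairwise results:
  Dave vs Grace: Dave wins 13–2.
  Dave vs Hank: Dave wins 13–2.
  Dave vs Alice: Dave wins 13–2.
  Grace vs Hank: Grace wins 8–7.
  Grace vs Alice: Grace wins 15–0.
  Hank vs Alice: Hank wins 15–0.
Copeland scores (wins − losses):
  Dave: 3 − 0 = 3
  Grace: 2 − 1 = 1
  Hank: 1 − 2 = -1
  Alice: 0 − 3 = -3
Dave has the best Copeland score.

Dave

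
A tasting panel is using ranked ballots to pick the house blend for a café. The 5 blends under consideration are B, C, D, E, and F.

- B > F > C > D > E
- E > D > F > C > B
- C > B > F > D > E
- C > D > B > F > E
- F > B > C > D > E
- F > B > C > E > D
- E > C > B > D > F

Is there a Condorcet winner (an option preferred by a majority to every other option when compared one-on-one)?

No

Head-to-head results (7 voters total):
B vs C: C wins 4–3.
B vs D: B wins 5–2.
B vs E: B wins 5–2.
B vs F: B wins 4–3.
C vs D: C wins 6–1.
C vs E: C wins 5–2.
C vs F: F wins 4–3.
D vs E: D wins 4–3.
D vs F: F wins 4–3.
E vs F: F wins 5–2.
No candidate beats all others: B beats F beats C beats B, a majority cycle.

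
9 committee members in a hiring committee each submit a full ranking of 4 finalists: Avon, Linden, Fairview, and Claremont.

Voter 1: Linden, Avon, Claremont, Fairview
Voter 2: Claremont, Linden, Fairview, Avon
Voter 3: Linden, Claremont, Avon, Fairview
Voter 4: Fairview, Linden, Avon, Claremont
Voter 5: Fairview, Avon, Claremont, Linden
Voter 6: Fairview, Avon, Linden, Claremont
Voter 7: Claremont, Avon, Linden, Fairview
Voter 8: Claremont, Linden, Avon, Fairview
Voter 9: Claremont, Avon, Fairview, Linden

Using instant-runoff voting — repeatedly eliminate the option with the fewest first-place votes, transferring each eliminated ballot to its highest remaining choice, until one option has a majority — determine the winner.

Round 1: Claremont 4, Fairview 3, Linden 2, Avon 0. Avon has the fewest and is eliminated.
Round 2: Claremont 4, Fairview 3, Linden 2. Linden has the fewest and is eliminated.
Round 3: Claremont 6, Fairview 3. Claremont has a majority.

Claremont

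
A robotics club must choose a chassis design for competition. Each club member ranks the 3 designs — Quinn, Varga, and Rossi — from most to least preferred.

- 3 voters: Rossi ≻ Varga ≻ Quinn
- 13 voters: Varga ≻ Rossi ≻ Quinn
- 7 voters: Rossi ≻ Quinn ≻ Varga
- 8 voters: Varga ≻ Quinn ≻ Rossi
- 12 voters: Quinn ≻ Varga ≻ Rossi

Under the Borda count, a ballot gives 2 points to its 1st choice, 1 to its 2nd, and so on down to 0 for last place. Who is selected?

Borda scores:
  Quinn: 3·0 + 13·0 + 7·1 + 8·1 + 12·2 = 39
  Varga: 3·1 + 13·2 + 7·0 + 8·2 + 12·1 = 57
  Rossi: 3·2 + 13·1 + 7·2 + 8·0 + 12·0 = 33
Varga has the highest total.

Varga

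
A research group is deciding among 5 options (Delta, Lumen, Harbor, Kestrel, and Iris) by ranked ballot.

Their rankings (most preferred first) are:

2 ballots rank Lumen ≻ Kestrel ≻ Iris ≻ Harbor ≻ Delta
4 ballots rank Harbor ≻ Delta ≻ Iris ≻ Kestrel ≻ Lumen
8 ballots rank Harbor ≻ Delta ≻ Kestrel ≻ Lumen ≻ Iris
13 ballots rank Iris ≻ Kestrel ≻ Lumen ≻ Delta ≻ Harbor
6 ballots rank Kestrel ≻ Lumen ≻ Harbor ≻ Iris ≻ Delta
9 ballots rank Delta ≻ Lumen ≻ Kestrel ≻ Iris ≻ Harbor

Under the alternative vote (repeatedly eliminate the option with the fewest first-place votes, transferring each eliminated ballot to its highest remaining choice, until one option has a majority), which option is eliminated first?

Round 1: Iris 13, Harbor 12, Delta 9, Kestrel 6, Lumen 2. Lumen has the fewest and is eliminated.
Round 2: Iris 13, Harbor 12, Delta 9, Kestrel 8. Kestrel has the fewest and is eliminated.
Round 3: Harbor 18, Iris 15, Delta 9. Delta has the fewest and is eliminated.
Round 4: Iris 24, Harbor 18. Iris has a majority.

Lumen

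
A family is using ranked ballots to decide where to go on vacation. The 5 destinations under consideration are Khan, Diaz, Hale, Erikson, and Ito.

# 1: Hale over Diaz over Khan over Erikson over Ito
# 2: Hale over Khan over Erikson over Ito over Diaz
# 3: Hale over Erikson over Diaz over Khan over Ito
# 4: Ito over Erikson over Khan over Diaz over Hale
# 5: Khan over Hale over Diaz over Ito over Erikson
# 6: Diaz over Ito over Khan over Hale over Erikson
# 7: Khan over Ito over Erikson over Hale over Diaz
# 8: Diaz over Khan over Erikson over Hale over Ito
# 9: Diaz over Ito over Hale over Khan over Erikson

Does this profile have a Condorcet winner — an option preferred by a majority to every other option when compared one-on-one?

Head-to-head results (9 voters total):
Khan vs Diaz: Diaz wins 5–4.
Khan vs Hale: Khan wins 5–4.
Khan vs Erikson: Khan wins 7–2.
Khan vs Ito: Khan wins 6–3.
Diaz vs Hale: Hale wins 5–4.
Diaz vs Erikson: Diaz wins 5–4.
Diaz vs Ito: Diaz wins 6–3.
Hale vs Erikson: Hale wins 6–3.
Hale vs Ito: Hale wins 5–4.
Erikson vs Ito: Ito wins 5–4.
No candidate beats all others: Khan beats Hale beats Diaz beats Khan, a majority cycle.

No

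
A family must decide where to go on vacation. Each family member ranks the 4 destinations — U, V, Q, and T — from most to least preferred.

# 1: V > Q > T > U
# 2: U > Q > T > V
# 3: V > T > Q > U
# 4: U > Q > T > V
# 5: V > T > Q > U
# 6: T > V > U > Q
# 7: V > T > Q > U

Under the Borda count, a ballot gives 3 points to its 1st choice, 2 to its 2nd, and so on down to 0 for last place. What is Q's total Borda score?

9

Borda scores:
  U: 0 + 3 + 0 + 3 + 0 + 1 + 0 = 7
  V: 3 + 0 + 3 + 0 + 3 + 2 + 3 = 14
  Q: 2 + 2 + 1 + 2 + 1 + 0 + 1 = 9
  T: 1 + 1 + 2 + 1 + 2 + 3 + 2 = 12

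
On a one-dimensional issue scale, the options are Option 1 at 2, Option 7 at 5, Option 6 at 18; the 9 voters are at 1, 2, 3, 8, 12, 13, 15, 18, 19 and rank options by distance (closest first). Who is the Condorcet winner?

With single-peaked preferences on a line, the Condorcet winner is the candidate closest to the median voter.
The median voter (position 12) is closest to Option 6 at 18.
Check: Option 6 vs Option 7 — voters closer to Option 6: 5 of 9.

Option 6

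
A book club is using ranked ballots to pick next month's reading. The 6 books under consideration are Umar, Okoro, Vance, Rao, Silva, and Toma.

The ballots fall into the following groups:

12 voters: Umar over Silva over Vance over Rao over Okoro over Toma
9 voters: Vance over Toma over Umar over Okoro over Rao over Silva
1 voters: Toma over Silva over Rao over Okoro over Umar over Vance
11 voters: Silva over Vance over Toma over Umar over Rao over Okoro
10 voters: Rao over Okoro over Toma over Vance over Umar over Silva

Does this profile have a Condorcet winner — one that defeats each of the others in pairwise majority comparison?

No

Head-to-head results (43 voters total):
Umar vs Okoro: Umar wins 32–11.
Umar vs Vance: Vance wins 30–13.
Umar vs Rao: Umar wins 32–11.
Umar vs Silva: Umar wins 31–12.
Umar vs Toma: Toma wins 31–12.
Okoro vs Vance: Vance wins 32–11.
Okoro vs Rao: Rao wins 34–9.
Okoro vs Silva: Silva wins 24–19.
Okoro vs Toma: Okoro wins 22–21.
Vance vs Rao: Vance wins 32–11.
Vance vs Silva: Silva wins 24–19.
Vance vs Toma: Vance wins 32–11.
Rao vs Silva: Silva wins 24–19.
Rao vs Toma: Rao wins 22–21.
Silva vs Toma: Silva wins 23–20.
No candidate beats all others: Umar beats Okoro beats Toma beats Umar, a majority cycle.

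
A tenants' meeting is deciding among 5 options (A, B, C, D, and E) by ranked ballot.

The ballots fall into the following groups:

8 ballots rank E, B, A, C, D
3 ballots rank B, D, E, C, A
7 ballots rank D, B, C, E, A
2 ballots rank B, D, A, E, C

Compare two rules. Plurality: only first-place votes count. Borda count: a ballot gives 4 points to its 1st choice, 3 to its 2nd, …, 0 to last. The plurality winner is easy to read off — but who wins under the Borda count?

Plurality first-place counts: A 0, B 5, C 0, D 7, E 8 → E.
Borda totals: A 20, B 65, C 25, D 43, E 47 → B.

B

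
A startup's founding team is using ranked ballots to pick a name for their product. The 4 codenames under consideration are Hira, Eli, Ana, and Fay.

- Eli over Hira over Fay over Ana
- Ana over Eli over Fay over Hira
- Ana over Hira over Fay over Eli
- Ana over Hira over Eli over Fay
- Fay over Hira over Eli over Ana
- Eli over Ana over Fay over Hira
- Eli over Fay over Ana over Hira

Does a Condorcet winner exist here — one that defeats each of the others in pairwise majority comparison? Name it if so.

Eli

Head-to-head results (7 voters total):
Hira vs Eli: Eli wins 4–3.
Hira vs Ana: Ana wins 5–2.
Hira vs Fay: Fay wins 4–3.
Eli vs Ana: Eli wins 4–3.
Eli vs Fay: Eli wins 5–2.
Ana vs Fay: Ana wins 4–3.
Eli beats each rival — Hira (4–3), Ana (4–3), Fay (5–2) — so Eli is the Condorcet winner.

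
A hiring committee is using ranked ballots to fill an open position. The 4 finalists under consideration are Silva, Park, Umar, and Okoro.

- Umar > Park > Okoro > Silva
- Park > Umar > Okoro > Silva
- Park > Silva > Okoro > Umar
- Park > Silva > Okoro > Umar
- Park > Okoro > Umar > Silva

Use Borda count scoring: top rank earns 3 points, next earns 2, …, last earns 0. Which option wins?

Borda scores:
  Silva: 0 + 0 + 2 + 2 + 0 = 4
  Park: 2 + 3 + 3 + 3 + 3 = 14
  Umar: 3 + 2 + 0 + 0 + 1 = 6
  Okoro: 1 + 1 + 1 + 1 + 2 = 6
Park has the highest total.

Park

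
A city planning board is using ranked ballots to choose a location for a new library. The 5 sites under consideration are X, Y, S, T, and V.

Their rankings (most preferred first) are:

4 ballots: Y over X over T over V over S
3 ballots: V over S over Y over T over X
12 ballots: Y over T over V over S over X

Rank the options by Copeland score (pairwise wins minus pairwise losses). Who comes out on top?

Pairwise results:
  X vs Y: Y wins 19–0.
  X vs S: S wins 15–4.
  X vs T: T wins 15–4.
  X vs V: V wins 15–4.
  Y vs S: Y wins 16–3.
  Y vs T: Y wins 19–0.
  Y vs V: Y wins 16–3.
  S vs T: T wins 16–3.
  S vs V: V wins 19–0.
  T vs V: T wins 16–3.
Copeland scores (wins − losses):
  X: 0 − 4 = -4
  Y: 4 − 0 = 4
  S: 1 − 3 = -2
  T: 3 − 1 = 2
  V: 2 − 2 = 0
Y has the best Copeland score.

Y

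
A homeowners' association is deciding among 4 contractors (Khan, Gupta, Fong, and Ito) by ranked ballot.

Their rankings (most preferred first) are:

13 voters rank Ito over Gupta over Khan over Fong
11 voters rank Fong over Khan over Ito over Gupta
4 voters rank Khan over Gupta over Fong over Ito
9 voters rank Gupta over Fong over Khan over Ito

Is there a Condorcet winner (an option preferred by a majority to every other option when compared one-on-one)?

Head-to-head results (37 voters total):
Khan vs Gupta: Gupta wins 22–15.
Khan vs Fong: Fong wins 20–17.
Khan vs Ito: Khan wins 24–13.
Gupta vs Fong: Gupta wins 26–11.
Gupta vs Ito: Ito wins 24–13.
Fong vs Ito: Fong wins 24–13.
No candidate beats all others: Khan beats Ito beats Gupta beats Khan, a majority cycle.

No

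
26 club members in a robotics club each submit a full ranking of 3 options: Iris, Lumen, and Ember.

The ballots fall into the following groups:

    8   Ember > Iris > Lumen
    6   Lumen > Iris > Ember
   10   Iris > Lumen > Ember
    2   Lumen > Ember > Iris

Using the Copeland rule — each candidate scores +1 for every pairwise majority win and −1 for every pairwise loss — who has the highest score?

Pairwise results:
  Iris vs Lumen: Iris wins 18–8.
  Iris vs Ember: Iris wins 16–10.
  Lumen vs Ember: Lumen wins 18–8.
Copeland scores (wins − losses):
  Iris: 2 − 0 = 2
  Lumen: 1 − 1 = 0
  Ember: 0 − 2 = -2
Iris has the best Copeland score.

Iris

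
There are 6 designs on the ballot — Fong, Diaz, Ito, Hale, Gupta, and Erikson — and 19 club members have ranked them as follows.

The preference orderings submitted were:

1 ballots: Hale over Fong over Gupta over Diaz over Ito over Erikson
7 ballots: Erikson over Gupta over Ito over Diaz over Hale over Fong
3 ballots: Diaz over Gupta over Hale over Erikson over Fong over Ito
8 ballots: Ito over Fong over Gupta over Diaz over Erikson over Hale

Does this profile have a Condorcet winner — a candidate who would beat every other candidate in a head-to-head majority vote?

Head-to-head results (19 voters total):
Fong vs Diaz: Diaz wins 10–9.
Fong vs Ito: Ito wins 15–4.
Fong vs Hale: Hale wins 11–8.
Fong vs Gupta: Gupta wins 10–9.
Fong vs Erikson: Erikson wins 10–9.
Diaz vs Ito: Ito wins 15–4.
Diaz vs Hale: Diaz wins 18–1.
Diaz vs Gupta: Gupta wins 16–3.
Diaz vs Erikson: Diaz wins 12–7.
Ito vs Hale: Ito wins 15–4.
Ito vs Gupta: Gupta wins 11–8.
Ito vs Erikson: Erikson wins 10–9.
Hale vs Gupta: Gupta wins 18–1.
Hale vs Erikson: Erikson wins 15–4.
Gupta vs Erikson: Gupta wins 12–7.
Gupta beats each rival — Fong (10–9), Diaz (16–3), Ito (11–8), Hale (18–1), Erikson (12–7) — so Gupta is the Condorcet winner.

Yes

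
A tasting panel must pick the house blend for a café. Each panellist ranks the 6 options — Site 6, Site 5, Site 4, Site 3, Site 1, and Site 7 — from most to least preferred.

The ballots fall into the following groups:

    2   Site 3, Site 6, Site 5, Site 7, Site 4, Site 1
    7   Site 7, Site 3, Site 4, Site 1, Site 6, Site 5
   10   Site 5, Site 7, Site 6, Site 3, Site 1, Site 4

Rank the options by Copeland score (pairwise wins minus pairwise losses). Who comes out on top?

Pairwise results:
  Site 6 vs Site 5: Site 5 wins 10–9.
  Site 6 vs Site 4: Site 6 wins 12–7.
  Site 6 vs Site 3: Site 6 wins 10–9.
  Site 6 vs Site 1: Site 6 wins 12–7.
  Site 6 vs Site 7: Site 7 wins 17–2.
  Site 5 vs Site 4: Site 5 wins 12–7.
  Site 5 vs Site 3: Site 5 wins 10–9.
  Site 5 vs Site 1: Site 5 wins 12–7.
  Site 5 vs Site 7: Site 5 wins 12–7.
  Site 4 vs Site 3: Site 3 wins 19–0.
  Site 4 vs Site 1: Site 1 wins 10–9.
  Site 4 vs Site 7: Site 7 wins 19–0.
  Site 3 vs Site 1: Site 3 wins 19–0.
  Site 3 vs Site 7: Site 7 wins 17–2.
  Site 1 vs Site 7: Site 7 wins 19–0.
Copeland scores (wins − losses):
  Site 6: 3 − 2 = 1
  Site 5: 5 − 0 = 5
  Site 4: 0 − 5 = -5
  Site 3: 2 − 3 = -1
  Site 1: 1 − 4 = -3
  Site 7: 4 − 1 = 3
Site 5 has the best Copeland score.

Site 5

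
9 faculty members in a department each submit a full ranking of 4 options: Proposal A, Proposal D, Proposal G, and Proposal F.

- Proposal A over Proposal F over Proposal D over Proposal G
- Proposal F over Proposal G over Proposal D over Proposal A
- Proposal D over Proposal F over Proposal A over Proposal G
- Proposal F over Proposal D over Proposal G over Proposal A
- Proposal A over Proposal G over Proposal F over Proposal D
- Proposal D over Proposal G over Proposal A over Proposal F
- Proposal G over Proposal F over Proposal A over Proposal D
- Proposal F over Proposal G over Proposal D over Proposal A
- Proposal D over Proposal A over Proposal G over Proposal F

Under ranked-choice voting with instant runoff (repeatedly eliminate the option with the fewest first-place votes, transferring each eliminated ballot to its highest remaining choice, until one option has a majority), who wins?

Round 1: Proposal D 3, Proposal F 3, Proposal A 2, Proposal G 1. Proposal G has the fewest and is eliminated.
Round 2: Proposal F 4, Proposal D 3, Proposal A 2. Proposal A has the fewest and is eliminated.
Round 3: Proposal F 6, Proposal D 3. Proposal F has a majority.

Proposal F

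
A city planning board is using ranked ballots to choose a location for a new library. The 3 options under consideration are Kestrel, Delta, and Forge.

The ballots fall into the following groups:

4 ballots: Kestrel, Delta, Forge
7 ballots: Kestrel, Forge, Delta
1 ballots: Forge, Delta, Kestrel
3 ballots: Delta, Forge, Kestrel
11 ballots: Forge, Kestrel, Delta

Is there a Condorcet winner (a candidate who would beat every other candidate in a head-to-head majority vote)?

Yes

Head-to-head results (26 voters total):
Kestrel vs Delta: Kestrel wins 22–4.
Kestrel vs Forge: Forge wins 15–11.
Delta vs Forge: Forge wins 19–7.
Forge beats each rival — Kestrel (15–11), Delta (19–7) — so Forge is the Condorcet winner.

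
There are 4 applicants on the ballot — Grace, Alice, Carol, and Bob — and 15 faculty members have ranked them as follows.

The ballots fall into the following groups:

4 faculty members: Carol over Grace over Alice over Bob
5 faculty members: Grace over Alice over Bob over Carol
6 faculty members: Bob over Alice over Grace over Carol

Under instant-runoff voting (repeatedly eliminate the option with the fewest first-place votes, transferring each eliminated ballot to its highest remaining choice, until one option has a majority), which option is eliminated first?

Round 1: Bob 6, Grace 5, Carol 4, Alice 0. Alice has the fewest and is eliminated.
Round 2: Bob 6, Grace 5, Carol 4. Carol has the fewest and is eliminated.
Round 3: Grace 9, Bob 6. Grace has a majority.

Alice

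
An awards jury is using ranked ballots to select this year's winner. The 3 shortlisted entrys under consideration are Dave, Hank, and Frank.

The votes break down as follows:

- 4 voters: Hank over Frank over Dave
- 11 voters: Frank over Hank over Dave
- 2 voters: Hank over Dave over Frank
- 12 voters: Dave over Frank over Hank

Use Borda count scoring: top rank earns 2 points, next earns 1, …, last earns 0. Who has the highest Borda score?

Borda scores:
  Dave: 4·0 + 11·0 + 2·1 + 12·2 = 26
  Hank: 4·2 + 11·1 + 2·2 + 12·0 = 23
  Frank: 4·1 + 11·2 + 2·0 + 12·1 = 38
Frank has the highest total.

Frank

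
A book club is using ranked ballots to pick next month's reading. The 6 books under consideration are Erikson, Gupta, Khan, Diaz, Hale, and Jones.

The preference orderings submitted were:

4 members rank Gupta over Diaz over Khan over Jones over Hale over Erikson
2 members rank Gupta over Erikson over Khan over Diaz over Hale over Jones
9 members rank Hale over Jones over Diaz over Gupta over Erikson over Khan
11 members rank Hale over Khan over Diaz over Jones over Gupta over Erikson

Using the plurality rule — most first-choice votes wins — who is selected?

First-place vote totals:
  Erikson: 0
  Gupta: 6
  Khan: 0
  Diaz: 0
  Hale: 20
  Jones: 0
Hale has the most first-place votes.

Hale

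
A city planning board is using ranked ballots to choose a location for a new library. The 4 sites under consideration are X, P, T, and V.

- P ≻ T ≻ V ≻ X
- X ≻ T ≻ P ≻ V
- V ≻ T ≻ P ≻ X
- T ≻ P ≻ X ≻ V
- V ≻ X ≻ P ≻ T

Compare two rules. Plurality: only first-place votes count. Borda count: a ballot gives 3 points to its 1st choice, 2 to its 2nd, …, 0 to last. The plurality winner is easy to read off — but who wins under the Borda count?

Plurality first-place counts: X 1, P 1, T 1, V 2 → V.
Borda totals: X 6, P 8, T 9, V 7 → T.

T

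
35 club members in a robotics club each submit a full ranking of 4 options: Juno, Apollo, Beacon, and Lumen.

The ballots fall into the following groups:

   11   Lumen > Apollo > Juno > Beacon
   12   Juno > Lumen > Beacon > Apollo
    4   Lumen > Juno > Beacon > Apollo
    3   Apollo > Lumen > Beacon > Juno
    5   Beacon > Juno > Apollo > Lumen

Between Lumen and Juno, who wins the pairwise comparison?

Lumen

Ballots ranking Lumen above Juno: 11+4+3 = 18.
Ballots ranking Juno above Lumen: 12+5 = 17.
Lumen wins the head-to-head, 18–17.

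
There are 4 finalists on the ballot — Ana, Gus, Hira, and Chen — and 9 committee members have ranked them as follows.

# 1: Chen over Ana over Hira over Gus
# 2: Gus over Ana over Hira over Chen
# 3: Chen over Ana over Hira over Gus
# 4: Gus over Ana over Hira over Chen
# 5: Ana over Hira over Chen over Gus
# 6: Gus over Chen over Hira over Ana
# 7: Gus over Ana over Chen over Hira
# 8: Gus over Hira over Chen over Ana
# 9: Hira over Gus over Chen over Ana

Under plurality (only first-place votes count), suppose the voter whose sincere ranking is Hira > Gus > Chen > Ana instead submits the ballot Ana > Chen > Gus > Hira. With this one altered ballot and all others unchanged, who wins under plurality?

First-place totals with the altered ballot: Ana 2, Gus 5, Hira 0, Chen 2.
The winner is unchanged: still Gus.

Gus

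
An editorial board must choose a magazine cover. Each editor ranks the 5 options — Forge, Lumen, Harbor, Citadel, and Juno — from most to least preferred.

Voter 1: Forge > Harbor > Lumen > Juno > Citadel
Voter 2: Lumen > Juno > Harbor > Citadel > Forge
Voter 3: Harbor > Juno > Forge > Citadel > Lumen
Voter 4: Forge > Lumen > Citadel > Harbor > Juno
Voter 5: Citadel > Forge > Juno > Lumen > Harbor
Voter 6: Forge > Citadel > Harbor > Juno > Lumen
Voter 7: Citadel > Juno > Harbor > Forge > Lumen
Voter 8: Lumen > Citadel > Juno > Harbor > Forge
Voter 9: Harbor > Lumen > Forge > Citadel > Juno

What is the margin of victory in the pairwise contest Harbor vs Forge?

Ballots ranking Harbor above Forge: 5.
Ballots ranking Forge above Harbor: 4.
Harbor wins 5–4, a margin of 1.

1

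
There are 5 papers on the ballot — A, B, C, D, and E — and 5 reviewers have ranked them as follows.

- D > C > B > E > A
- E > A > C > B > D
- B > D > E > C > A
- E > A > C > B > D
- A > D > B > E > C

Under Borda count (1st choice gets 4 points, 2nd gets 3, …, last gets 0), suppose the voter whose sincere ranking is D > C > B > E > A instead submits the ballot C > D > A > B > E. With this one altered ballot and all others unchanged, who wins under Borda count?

A

Borda totals with the altered ballot: A 12, B 9, C 9, D 9, E 11.
The switch changes the winner from E to A.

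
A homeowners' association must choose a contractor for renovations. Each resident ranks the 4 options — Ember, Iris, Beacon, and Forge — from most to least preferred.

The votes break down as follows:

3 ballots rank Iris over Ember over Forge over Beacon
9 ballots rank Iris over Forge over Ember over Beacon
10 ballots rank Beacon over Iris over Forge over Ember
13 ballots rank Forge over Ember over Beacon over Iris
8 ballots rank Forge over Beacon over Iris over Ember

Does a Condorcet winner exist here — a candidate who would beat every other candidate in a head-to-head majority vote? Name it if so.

Head-to-head results (43 voters total):
Ember vs Iris: Iris wins 30–13.
Ember vs Beacon: Ember wins 25–18.
Ember vs Forge: Forge wins 40–3.
Iris vs Beacon: Beacon wins 31–12.
Iris vs Forge: Iris wins 22–21.
Beacon vs Forge: Forge wins 33–10.
No candidate beats all others: Ember beats Beacon beats Iris beats Ember, a majority cycle.

There is no Condorcet winner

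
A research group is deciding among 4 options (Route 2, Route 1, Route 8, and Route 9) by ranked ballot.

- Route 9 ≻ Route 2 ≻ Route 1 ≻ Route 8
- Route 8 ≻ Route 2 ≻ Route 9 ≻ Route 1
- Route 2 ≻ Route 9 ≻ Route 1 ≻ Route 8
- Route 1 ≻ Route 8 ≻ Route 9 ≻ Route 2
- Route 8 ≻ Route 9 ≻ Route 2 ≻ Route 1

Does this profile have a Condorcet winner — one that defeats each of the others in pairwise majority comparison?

Head-to-head results (5 voters total):
Route 2 vs Route 1: Route 2 wins 4–1.
Route 2 vs Route 8: Route 8 wins 3–2.
Route 2 vs Route 9: Route 9 wins 3–2.
Route 1 vs Route 8: Route 1 wins 3–2.
Route 1 vs Route 9: Route 9 wins 4–1.
Route 8 vs Route 9: Route 8 wins 3–2.
No candidate beats all others: Route 2 beats Route 1 beats Route 8 beats Route 2, a majority cycle.

No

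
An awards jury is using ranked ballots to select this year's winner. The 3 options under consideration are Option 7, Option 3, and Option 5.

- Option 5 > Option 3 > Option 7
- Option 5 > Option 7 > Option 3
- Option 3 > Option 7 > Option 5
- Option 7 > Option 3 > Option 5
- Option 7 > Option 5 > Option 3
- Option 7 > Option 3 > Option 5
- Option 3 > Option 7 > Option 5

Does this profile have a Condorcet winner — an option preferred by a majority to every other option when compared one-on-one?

Yes

Head-to-head results (7 voters total):
Option 7 vs Option 3: Option 7 wins 4–3.
Option 7 vs Option 5: Option 7 wins 5–2.
Option 3 vs Option 5: Option 3 wins 4–3.
Option 7 beats each rival — Option 3 (4–3), Option 5 (5–2) — so Option 7 is the Condorcet winner.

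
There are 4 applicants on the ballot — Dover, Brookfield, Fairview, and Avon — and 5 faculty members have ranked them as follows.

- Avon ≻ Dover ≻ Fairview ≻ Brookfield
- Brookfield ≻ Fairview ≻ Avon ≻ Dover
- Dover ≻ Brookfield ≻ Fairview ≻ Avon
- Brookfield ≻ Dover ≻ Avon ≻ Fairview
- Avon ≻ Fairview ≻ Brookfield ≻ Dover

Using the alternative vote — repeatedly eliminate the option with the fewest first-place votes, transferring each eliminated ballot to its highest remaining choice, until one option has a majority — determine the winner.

Brookfield

Round 1: Brookfield 2, Avon 2, Dover 1, Fairview 0. Fairview has the fewest and is eliminated.
Round 2: Brookfield 2, Avon 2, Dover 1. Dover has the fewest and is eliminated.
Round 3: Brookfield 3, Avon 2. Brookfield has a majority.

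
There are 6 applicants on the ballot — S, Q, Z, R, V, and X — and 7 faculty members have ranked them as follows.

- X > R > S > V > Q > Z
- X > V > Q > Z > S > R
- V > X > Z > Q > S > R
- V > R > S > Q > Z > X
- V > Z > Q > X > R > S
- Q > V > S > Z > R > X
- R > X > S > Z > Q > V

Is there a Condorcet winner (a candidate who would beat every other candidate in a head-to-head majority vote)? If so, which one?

V

Head-to-head results (7 voters total):
S vs Q: Q wins 4–3.
S vs Z: S wins 4–3.
S vs R: R wins 4–3.
S vs V: V wins 5–2.
S vs X: X wins 5–2.
Q vs Z: Q wins 4–3.
Q vs R: Q wins 4–3.
Q vs V: V wins 5–2.
Q vs X: X wins 4–3.
Z vs R: Z wins 4–3.
Z vs V: V wins 6–1.
Z vs X: X wins 4–3.
R vs V: V wins 5–2.
R vs X: X wins 4–3.
V vs X: V wins 4–3.
V beats each rival — S (5–2), Q (5–2), Z (6–1), R (5–2), X (4–3) — so V is the Condorcet winner.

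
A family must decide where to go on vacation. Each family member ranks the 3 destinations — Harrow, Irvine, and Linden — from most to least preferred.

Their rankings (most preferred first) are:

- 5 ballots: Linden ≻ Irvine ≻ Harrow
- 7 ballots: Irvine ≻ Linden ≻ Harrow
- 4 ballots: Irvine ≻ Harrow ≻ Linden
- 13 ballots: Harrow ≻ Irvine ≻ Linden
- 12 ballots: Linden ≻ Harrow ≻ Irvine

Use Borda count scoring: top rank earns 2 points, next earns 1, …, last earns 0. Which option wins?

Borda scores:
  Harrow: 5·0 + 7·0 + 4·1 + 13·2 + 12·1 = 42
  Irvine: 5·1 + 7·2 + 4·2 + 13·1 + 12·0 = 40
  Linden: 5·2 + 7·1 + 4·0 + 13·0 + 12·2 = 41
Harrow has the highest total.

Harrow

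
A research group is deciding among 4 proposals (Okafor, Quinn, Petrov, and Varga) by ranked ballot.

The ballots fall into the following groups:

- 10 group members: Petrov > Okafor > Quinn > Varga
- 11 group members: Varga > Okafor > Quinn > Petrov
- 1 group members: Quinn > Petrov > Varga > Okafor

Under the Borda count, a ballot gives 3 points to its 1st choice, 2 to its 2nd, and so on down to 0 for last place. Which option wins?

Borda scores:
  Okafor: 10·2 + 11·2 + 0 = 42
  Quinn: 10·1 + 11·1 + 3 = 24
  Petrov: 10·3 + 11·0 + 2 = 32
  Varga: 10·0 + 11·3 + 1 = 34
Okafor has the highest total.

Okafor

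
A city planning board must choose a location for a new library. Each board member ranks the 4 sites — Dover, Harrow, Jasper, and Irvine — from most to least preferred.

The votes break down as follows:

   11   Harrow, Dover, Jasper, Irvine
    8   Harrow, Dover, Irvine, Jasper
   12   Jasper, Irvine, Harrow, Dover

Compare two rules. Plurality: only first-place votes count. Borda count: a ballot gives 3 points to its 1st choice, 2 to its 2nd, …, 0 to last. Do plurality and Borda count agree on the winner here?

Plurality first-place counts: Dover 0, Harrow 19, Jasper 12, Irvine 0 → Harrow.
Borda totals: Dover 38, Harrow 69, Jasper 47, Irvine 32 → Harrow.
The two rules agree on Harrow.

Yes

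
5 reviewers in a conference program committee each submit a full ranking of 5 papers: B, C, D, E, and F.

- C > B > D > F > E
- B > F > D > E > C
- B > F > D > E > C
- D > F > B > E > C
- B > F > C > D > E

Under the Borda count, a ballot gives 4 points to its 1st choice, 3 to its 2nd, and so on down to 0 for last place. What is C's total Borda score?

Borda scores:
  B: 3 + 4 + 4 + 2 + 4 = 17
  C: 4 + 0 + 0 + 0 + 2 = 6
  D: 2 + 2 + 2 + 4 + 1 = 11
  E: 0 + 1 + 1 + 1 + 0 = 3
  F: 1 + 3 + 3 + 3 + 3 = 13

6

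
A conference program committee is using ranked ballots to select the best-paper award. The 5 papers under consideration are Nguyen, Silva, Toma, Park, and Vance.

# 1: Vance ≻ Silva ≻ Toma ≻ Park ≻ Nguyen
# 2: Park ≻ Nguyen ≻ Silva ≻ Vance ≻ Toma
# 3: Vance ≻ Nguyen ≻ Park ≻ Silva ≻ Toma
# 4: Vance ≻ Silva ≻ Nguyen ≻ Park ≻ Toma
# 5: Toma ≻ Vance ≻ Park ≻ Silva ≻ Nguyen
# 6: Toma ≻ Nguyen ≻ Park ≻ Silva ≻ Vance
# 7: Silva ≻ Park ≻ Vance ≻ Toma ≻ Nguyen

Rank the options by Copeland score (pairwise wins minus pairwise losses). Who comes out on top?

Vance

Pairwise results:
  Nguyen vs Silva: Silva wins 4–3.
  Nguyen vs Toma: Toma wins 4–3.
  Nguyen vs Park: Park wins 4–3.
  Nguyen vs Vance: Vance wins 5–2.
  Silva vs Toma: Silva wins 5–2.
  Silva vs Park: Park wins 4–3.
  Silva vs Vance: Vance wins 4–3.
  Toma vs Park: Park wins 4–3.
  Toma vs Vance: Vance wins 5–2.
  Park vs Vance: Vance wins 4–3.
Copeland scores (wins − losses):
  Nguyen: 0 − 4 = -4
  Silva: 2 − 2 = 0
  Toma: 1 − 3 = -2
  Park: 3 − 1 = 2
  Vance: 4 − 0 = 4
Vance has the best Copeland score.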